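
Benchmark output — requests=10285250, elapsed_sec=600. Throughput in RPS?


Formula: throughput = requests / seconds
throughput = 10285250 / 600
throughput = 17142.08 requests/second

17142.08 requests/second


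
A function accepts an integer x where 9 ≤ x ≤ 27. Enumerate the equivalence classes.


Valid range: [9, 27]
Class 1: x < 9 — invalid
Class 2: 9 ≤ x ≤ 27 — valid
Class 3: x > 27 — invalid
Total equivalence classes: 3

3 equivalence classes


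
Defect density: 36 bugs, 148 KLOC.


Defect density = defects / KLOC
Defect density = 36 / 148
Defect density = 0.243 defects/KLOC

0.243 defects/KLOC


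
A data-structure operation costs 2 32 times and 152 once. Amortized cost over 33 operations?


Formula: Amortized cost = Total cost / Operations
Total cost = (32 * 2) + (1 * 152)
Total cost = 64 + 152 = 216
Amortized = 216 / 33 = 6.5455

6.5455


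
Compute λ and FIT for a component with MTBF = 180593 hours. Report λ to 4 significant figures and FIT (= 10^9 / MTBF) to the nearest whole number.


Formula: λ = 1 / MTBF; FIT = λ × 1e9 = 1e9 / MTBF
λ = 1 / 180593 ≈ 5.537e-06 failures/hour
FIT = 1e9 / 180593 ≈ 5537 failures per 1e9 hours (nearest whole number)

λ = 5.537e-06 /h, FIT = 5537


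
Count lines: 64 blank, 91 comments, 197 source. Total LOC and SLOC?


Total LOC = blank + comment + code
Total LOC = 64 + 91 + 197 = 352
SLOC (source only) = code = 197

Total LOC: 352, SLOC: 197


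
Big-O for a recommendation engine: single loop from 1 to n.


Reasoning: one pass through n items
Complexity: O(n)

O(n)


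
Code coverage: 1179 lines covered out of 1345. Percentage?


Coverage = covered / total * 100
Coverage = 1179 / 1345 * 100
Coverage = 87.66%

87.66%


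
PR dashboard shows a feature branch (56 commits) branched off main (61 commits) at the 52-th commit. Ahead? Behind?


Common ancestor: commit #52
feature commits after divergence: 56 - 52 = 4
main commits after divergence: 61 - 52 = 9
feature is 4 commits ahead of main
main is 9 commits ahead of feature

feature ahead: 4, main ahead: 9


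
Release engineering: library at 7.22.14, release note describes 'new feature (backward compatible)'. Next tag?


Current: 7.22.14
Change category: 'new feature (backward compatible)' → minor bump
SemVer rule: minor bump → increment MINOR, reset PATCH to 0 (MAJOR unchanged)
New: 7.23.0

7.23.0


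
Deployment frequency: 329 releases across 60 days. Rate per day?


Formula: deployments per day = releases / days
= 329 / 60
= 5.483 deploys/day
(equivalently, 38.38 deploys/week)

5.483 deploys/day


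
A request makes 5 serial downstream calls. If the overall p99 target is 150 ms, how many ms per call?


Formula: per_stage = total_budget / stages
per_stage = 150 / 5
per_stage = 30.0 ms

30.0 ms


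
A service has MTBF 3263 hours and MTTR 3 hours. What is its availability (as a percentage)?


Availability = MTBF / (MTBF + MTTR)
Availability = 3263 / (3263 + 3)
Availability = 3263 / 3266
Availability = 99.9081%

99.9081%


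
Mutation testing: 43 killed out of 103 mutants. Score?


Mutation score = killed / total * 100
Mutation score = 43 / 103 * 100
Mutation score = 41.75%

41.75%


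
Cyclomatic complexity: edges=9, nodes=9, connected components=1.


Formula: V(G) = E - N + 2P
V(G) = 9 - 9 + 2*1
V(G) = 0 + 2
V(G) = 2

2


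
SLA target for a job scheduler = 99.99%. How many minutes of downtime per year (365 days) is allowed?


Formula: allowed downtime = period * (100 - SLA) / 100
Period (year (365 days)) = 525600 minutes
Unavailability fraction = (100 - 99.99) / 100
Allowed downtime = 525600 * (100 - 99.99) / 100
Allowed downtime = 52.56 minutes

52.56 minutes


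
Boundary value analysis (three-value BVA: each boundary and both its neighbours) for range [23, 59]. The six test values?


Range: [23, 59]
Boundaries: just below min, min, min+1, max-1, max, just above max
Values: [22, 23, 24, 58, 59, 60]

[22, 23, 24, 58, 59, 60]


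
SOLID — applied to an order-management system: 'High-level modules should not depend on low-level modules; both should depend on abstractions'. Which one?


This describes the Dependency Inversion Principle (DIP)

Dependency Inversion Principle (DIP)


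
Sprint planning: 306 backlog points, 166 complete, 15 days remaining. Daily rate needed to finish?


Formula: Required rate = Remaining points / Days left
Remaining = 306 - 166 = 140 points
Required rate = 140 / 15 = 9.33 points/day

9.33 points/day


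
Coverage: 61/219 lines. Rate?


Coverage = covered / total * 100
Coverage = 61 / 219 * 100
Coverage = 27.85%

27.85%


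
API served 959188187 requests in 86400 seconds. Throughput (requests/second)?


Formula: throughput = requests / seconds
throughput = 959188187 / 86400
throughput = 11101.72 requests/second

11101.72 requests/second


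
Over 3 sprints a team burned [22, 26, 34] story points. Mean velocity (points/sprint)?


Formula: Avg velocity = Total points / Number of sprints
Points: [22, 26, 34]
Sum = 22 + 26 + 34 = 82
Avg velocity = 82 / 3 = 27.33 points/sprint

27.33 points/sprint


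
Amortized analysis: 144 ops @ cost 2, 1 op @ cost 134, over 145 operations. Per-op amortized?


Formula: Amortized cost = Total cost / Operations
Total cost = (144 * 2) + (1 * 134)
Total cost = 288 + 134 = 422
Amortized = 422 / 145 = 2.9103

2.9103


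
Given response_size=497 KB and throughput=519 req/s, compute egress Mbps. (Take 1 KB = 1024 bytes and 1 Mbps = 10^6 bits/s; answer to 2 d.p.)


Formula: Mbps = payload_bytes * RPS * 8 / 1e6
Payload per request = 497 KB = 497 * 1024 = 508928 bytes
Total bytes/sec = 508928 * 519 = 264133632
Total bits/sec = 264133632 * 8 = 2113069056
Mbps = 2113069056 / 1e6 = 2113.07

2113.07 Mbps


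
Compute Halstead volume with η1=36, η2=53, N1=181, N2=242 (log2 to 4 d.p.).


Formula: V = N * log2(η), where N = N1 + N2 and η = η1 + η2
η = 36 + 53 = 89
N = 181 + 242 = 423
log2(89) ≈ 6.4757
V = 423 * 6.4757 = 2739.22

2739.22


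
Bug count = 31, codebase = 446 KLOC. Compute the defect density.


Defect density = defects / KLOC
Defect density = 31 / 446
Defect density = 0.07 defects/KLOC

0.07 defects/KLOC


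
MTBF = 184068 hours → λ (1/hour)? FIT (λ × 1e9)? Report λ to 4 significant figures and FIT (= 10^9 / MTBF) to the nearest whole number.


Formula: λ = 1 / MTBF; FIT = λ × 1e9 = 1e9 / MTBF
λ = 1 / 184068 ≈ 5.433e-06 failures/hour
FIT = 1e9 / 184068 ≈ 5433 failures per 1e9 hours (nearest whole number)

λ = 5.433e-06 /h, FIT = 5433


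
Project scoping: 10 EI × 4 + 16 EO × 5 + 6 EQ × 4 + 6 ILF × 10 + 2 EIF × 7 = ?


UFP = EI*4 + EO*5 + EQ*4 + ILF*10 + EIF*7
UFP = 10*4 + 16*5 + 6*4 + 6*10 + 2*7
UFP = 40 + 80 + 24 + 60 + 14
UFP = 218

218


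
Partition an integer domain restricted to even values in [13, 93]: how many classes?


Constraint: even integers in [13, 93]
Class 1: x < 13 — out-of-range invalid
Class 2: x in [13,93] but odd — wrong type invalid
Class 3: x in [13,93] and even — valid
Class 4: x > 93 — out-of-range invalid
Total equivalence classes: 4

4 equivalence classes


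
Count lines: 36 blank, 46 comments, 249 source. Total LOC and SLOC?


Total LOC = blank + comment + code
Total LOC = 36 + 46 + 249 = 331
SLOC (source only) = code = 249

Total LOC: 331, SLOC: 249


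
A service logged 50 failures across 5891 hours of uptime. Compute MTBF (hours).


Formula: MTBF = Total operating time / Number of failures
MTBF = 5891 / 50
MTBF = 117.82 hours

117.82 hours


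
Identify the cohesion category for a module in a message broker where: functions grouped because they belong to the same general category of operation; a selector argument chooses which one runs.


Reasoning: Grouped by category of activity, not by data or sequence
Type: Logical cohesion

Logical cohesion


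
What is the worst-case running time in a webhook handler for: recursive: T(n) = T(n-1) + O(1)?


Reasoning: linear recursion with constant work per frame
Complexity: O(n)

O(n)


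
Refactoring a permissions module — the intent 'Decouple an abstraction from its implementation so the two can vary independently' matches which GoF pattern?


This matches the Bridge pattern

Bridge


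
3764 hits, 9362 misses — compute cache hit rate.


Formula: hit rate = hits / (hits + misses) * 100
hit rate = 3764 / (3764 + 9362) * 100
hit rate = 3764 / 13126 * 100
hit rate = 28.68%

28.68%


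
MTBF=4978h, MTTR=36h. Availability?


Availability = MTBF / (MTBF + MTTR)
Availability = 4978 / (4978 + 36)
Availability = 4978 / 5014
Availability = 99.282%

99.282%


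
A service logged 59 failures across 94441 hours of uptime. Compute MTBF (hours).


Formula: MTBF = Total operating time / Number of failures
MTBF = 94441 / 59
MTBF = 1600.69 hours

1600.69 hours


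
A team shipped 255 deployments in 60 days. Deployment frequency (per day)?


Formula: deployments per day = releases / days
= 255 / 60
= 4.25 deploys/day
(equivalently, 29.75 deploys/week)

4.25 deploys/day


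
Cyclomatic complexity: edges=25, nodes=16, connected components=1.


Formula: V(G) = E - N + 2P
V(G) = 25 - 16 + 2*1
V(G) = 9 + 2
V(G) = 11

11


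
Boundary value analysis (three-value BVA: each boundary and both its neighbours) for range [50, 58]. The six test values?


Range: [50, 58]
Boundaries: just below min, min, min+1, max-1, max, just above max
Values: [49, 50, 51, 57, 58, 59]

[49, 50, 51, 57, 58, 59]


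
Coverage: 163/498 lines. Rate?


Coverage = covered / total * 100
Coverage = 163 / 498 * 100
Coverage = 32.73%

32.73%


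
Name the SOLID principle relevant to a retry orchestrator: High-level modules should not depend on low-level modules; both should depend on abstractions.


This describes the Dependency Inversion Principle (DIP)

Dependency Inversion Principle (DIP)


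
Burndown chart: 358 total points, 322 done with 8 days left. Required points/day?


Formula: Required rate = Remaining points / Days left
Remaining = 358 - 322 = 36 points
Required rate = 36 / 8 = 4.5 points/day

4.5 points/day


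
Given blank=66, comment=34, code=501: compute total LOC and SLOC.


Total LOC = blank + comment + code
Total LOC = 66 + 34 + 501 = 601
SLOC (source only) = code = 501

Total LOC: 601, SLOC: 501


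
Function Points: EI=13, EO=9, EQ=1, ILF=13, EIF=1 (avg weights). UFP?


UFP = EI*4 + EO*5 + EQ*4 + ILF*10 + EIF*7
UFP = 13*4 + 9*5 + 1*4 + 13*10 + 1*7
UFP = 52 + 45 + 4 + 130 + 7
UFP = 238

238


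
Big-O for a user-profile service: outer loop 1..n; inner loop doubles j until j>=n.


Reasoning: linear outer times logarithmic inner
Complexity: O(n log n)

O(n log n)


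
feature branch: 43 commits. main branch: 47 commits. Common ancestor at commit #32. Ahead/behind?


Common ancestor: commit #32
feature commits after divergence: 43 - 32 = 11
main commits after divergence: 47 - 32 = 15
feature is 11 commits ahead of main
main is 15 commits ahead of feature

feature ahead: 11, main ahead: 15


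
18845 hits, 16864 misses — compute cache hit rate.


Formula: hit rate = hits / (hits + misses) * 100
hit rate = 18845 / (18845 + 16864) * 100
hit rate = 18845 / 35709 * 100
hit rate = 52.77%

52.77%


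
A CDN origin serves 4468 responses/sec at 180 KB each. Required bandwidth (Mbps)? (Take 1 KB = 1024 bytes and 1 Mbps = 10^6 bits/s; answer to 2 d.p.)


Formula: Mbps = payload_bytes * RPS * 8 / 1e6
Payload per request = 180 KB = 180 * 1024 = 184320 bytes
Total bytes/sec = 184320 * 4468 = 823541760
Total bits/sec = 823541760 * 8 = 6588334080
Mbps = 6588334080 / 1e6 = 6588.33

6588.33 Mbps


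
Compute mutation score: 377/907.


Mutation score = killed / total * 100
Mutation score = 377 / 907 * 100
Mutation score = 41.57%

41.57%


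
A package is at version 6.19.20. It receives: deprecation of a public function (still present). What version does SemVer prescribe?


Current: 6.19.20
Change category: 'deprecation of a public function (still present)' → minor bump
SemVer rule: minor bump → increment MINOR, reset PATCH to 0 (MAJOR unchanged)
New: 6.20.0

6.20.0


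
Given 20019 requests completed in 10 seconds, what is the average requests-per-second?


Formula: throughput = requests / seconds
throughput = 20019 / 10
throughput = 2001.9 requests/second

2001.9 requests/second


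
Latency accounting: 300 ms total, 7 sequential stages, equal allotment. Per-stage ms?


Formula: per_stage = total_budget / stages
per_stage = 300 / 7
per_stage = 42.86 ms

42.86 ms


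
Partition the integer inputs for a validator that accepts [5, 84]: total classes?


Valid range: [5, 84]
Class 1: x < 5 — invalid
Class 2: 5 ≤ x ≤ 84 — valid
Class 3: x > 84 — invalid
Total equivalence classes: 3

3 equivalence classes


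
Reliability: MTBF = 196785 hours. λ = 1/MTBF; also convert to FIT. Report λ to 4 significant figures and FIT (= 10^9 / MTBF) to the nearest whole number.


Formula: λ = 1 / MTBF; FIT = λ × 1e9 = 1e9 / MTBF
λ = 1 / 196785 ≈ 5.082e-06 failures/hour
FIT = 1e9 / 196785 ≈ 5082 failures per 1e9 hours (nearest whole number)

λ = 5.082e-06 /h, FIT = 5082


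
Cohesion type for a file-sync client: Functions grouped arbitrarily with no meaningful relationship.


Reasoning: Worst: random grouping
Type: Coincidental cohesion

Coincidental cohesion


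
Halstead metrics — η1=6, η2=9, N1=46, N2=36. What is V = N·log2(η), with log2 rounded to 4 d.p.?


Formula: V = N * log2(η), where N = N1 + N2 and η = η1 + η2
η = 6 + 9 = 15
N = 46 + 36 = 82
log2(15) ≈ 3.9069
V = 82 * 3.9069 = 320.37

320.37


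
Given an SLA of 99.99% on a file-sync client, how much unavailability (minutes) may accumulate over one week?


Formula: allowed downtime = period * (100 - SLA) / 100
Period (week) = 10080 minutes
Unavailability fraction = (100 - 99.99) / 100
Allowed downtime = 10080 * (100 - 99.99) / 100
Allowed downtime = 1.008 minutes

1.008 minutes


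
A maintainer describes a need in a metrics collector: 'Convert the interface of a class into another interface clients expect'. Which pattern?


This matches the Adapter pattern

Adapter


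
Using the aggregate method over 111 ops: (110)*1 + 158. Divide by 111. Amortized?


Formula: Amortized cost = Total cost / Operations
Total cost = (110 * 1) + (1 * 158)
Total cost = 110 + 158 = 268
Amortized = 268 / 111 = 2.4144

2.4144


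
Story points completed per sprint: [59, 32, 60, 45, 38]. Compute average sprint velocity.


Formula: Avg velocity = Total points / Number of sprints
Points: [59, 32, 60, 45, 38]
Sum = 59 + 32 + 60 + 45 + 38 = 234
Avg velocity = 234 / 5 = 46.8 points/sprint

46.8 points/sprint


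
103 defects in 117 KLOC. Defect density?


Defect density = defects / KLOC
Defect density = 103 / 117
Defect density = 0.88 defects/KLOC

0.88 defects/KLOC


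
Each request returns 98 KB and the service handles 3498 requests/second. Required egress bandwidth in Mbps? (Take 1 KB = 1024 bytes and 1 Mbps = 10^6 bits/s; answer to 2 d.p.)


Formula: Mbps = payload_bytes * RPS * 8 / 1e6
Payload per request = 98 KB = 98 * 1024 = 100352 bytes
Total bytes/sec = 100352 * 3498 = 351031296
Total bits/sec = 351031296 * 8 = 2808250368
Mbps = 2808250368 / 1e6 = 2808.25

2808.25 Mbps


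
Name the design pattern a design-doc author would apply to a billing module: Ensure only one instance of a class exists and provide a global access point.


This matches the Singleton pattern

Singleton


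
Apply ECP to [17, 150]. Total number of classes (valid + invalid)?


Valid range: [17, 150]
Class 1: x < 17 — invalid
Class 2: 17 ≤ x ≤ 150 — valid
Class 3: x > 150 — invalid
Total equivalence classes: 3

3 equivalence classes


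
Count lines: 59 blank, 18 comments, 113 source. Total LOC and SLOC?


Total LOC = blank + comment + code
Total LOC = 59 + 18 + 113 = 190
SLOC (source only) = code = 113

Total LOC: 190, SLOC: 113


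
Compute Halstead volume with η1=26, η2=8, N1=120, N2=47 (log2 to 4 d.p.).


Formula: V = N * log2(η), where N = N1 + N2 and η = η1 + η2
η = 26 + 8 = 34
N = 120 + 47 = 167
log2(34) ≈ 5.0875
V = 167 * 5.0875 = 849.61

849.61


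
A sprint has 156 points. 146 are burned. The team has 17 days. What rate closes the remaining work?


Formula: Required rate = Remaining points / Days left
Remaining = 156 - 146 = 10 points
Required rate = 10 / 17 = 0.59 points/day

0.59 points/day


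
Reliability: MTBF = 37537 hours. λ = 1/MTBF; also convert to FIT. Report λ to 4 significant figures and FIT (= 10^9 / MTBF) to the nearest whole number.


Formula: λ = 1 / MTBF; FIT = λ × 1e9 = 1e9 / MTBF
λ = 1 / 37537 ≈ 2.664e-05 failures/hour
FIT = 1e9 / 37537 ≈ 26640 failures per 1e9 hours (nearest whole number)

λ = 2.664e-05 /h, FIT = 26640


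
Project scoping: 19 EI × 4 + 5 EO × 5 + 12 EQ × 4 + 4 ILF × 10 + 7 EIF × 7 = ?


UFP = EI*4 + EO*5 + EQ*4 + ILF*10 + EIF*7
UFP = 19*4 + 5*5 + 12*4 + 4*10 + 7*7
UFP = 76 + 25 + 48 + 40 + 49
UFP = 238

238


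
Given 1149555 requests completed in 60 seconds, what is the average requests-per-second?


Formula: throughput = requests / seconds
throughput = 1149555 / 60
throughput = 19159.25 requests/second

19159.25 requests/second


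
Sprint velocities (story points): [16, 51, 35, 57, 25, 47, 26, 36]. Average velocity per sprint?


Formula: Avg velocity = Total points / Number of sprints
Points: [16, 51, 35, 57, 25, 47, 26, 36]
Sum = 16 + 51 + 35 + 57 + 25 + 47 + 26 + 36 = 293
Avg velocity = 293 / 8 = 36.63 points/sprint

36.63 points/sprint


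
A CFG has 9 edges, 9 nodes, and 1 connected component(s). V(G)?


Formula: V(G) = E - N + 2P
V(G) = 9 - 9 + 2*1
V(G) = 0 + 2
V(G) = 2

2


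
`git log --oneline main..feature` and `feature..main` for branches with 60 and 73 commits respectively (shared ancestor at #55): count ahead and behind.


Common ancestor: commit #55
feature commits after divergence: 60 - 55 = 5
main commits after divergence: 73 - 55 = 18
feature is 5 commits ahead of main
main is 18 commits ahead of feature

feature ahead: 5, main ahead: 18


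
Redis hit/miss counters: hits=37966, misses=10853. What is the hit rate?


Formula: hit rate = hits / (hits + misses) * 100
hit rate = 37966 / (37966 + 10853) * 100
hit rate = 37966 / 48819 * 100
hit rate = 77.77%

77.77%


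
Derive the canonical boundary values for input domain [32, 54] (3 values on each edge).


Range: [32, 54]
Boundaries: just below min, min, min+1, max-1, max, just above max
Values: [31, 32, 33, 53, 54, 55]

[31, 32, 33, 53, 54, 55]


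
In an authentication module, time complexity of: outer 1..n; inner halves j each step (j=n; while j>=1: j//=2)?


Reasoning: n times log n
Complexity: O(n log n)

O(n log n)


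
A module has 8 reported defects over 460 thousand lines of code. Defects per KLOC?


Defect density = defects / KLOC
Defect density = 8 / 460
Defect density = 0.017 defects/KLOC

0.017 defects/KLOC


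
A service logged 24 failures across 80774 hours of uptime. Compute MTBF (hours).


Formula: MTBF = Total operating time / Number of failures
MTBF = 80774 / 24
MTBF = 3365.58 hours

3365.58 hours


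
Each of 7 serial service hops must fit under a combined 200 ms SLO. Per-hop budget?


Formula: per_stage = total_budget / stages
per_stage = 200 / 7
per_stage = 28.57 ms

28.57 ms


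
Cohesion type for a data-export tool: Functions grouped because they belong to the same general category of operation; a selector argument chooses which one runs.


Reasoning: Grouped by category of activity, not by data or sequence
Type: Logical cohesion

Logical cohesion


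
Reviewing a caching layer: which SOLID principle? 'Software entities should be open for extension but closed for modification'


This describes the Open/Closed Principle (OCP)

Open/Closed Principle (OCP)


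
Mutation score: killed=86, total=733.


Mutation score = killed / total * 100
Mutation score = 86 / 733 * 100
Mutation score = 11.73%

11.73%


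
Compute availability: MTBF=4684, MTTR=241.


Availability = MTBF / (MTBF + MTTR)
Availability = 4684 / (4684 + 241)
Availability = 4684 / 4925
Availability = 95.1066%

95.1066%


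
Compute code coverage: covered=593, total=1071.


Coverage = covered / total * 100
Coverage = 593 / 1071 * 100
Coverage = 55.37%

55.37%


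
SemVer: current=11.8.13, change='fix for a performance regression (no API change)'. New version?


Current: 11.8.13
Change category: 'fix for a performance regression (no API change)' → patch bump
SemVer rule: patch bump → increment PATCH (MAJOR and MINOR unchanged)
New: 11.8.14

11.8.14


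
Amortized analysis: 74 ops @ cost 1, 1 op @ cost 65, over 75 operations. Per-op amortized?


Formula: Amortized cost = Total cost / Operations
Total cost = (74 * 1) + (1 * 65)
Total cost = 74 + 65 = 139
Amortized = 139 / 75 = 1.8533

1.8533


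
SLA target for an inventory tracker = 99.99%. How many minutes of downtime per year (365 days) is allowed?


Formula: allowed downtime = period * (100 - SLA) / 100
Period (year (365 days)) = 525600 minutes
Unavailability fraction = (100 - 99.99) / 100
Allowed downtime = 525600 * (100 - 99.99) / 100
Allowed downtime = 52.56 minutes

52.56 minutes


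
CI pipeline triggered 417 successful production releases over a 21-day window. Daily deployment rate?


Formula: deployments per day = releases / days
= 417 / 21
= 19.857 deploys/day
(equivalently, 139.0 deploys/week)

19.857 deploys/day


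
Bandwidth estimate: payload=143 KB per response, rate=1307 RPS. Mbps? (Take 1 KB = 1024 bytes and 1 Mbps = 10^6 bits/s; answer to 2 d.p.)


Formula: Mbps = payload_bytes * RPS * 8 / 1e6
Payload per request = 143 KB = 143 * 1024 = 146432 bytes
Total bytes/sec = 146432 * 1307 = 191386624
Total bits/sec = 191386624 * 8 = 1531092992
Mbps = 1531092992 / 1e6 = 1531.09

1531.09 Mbps


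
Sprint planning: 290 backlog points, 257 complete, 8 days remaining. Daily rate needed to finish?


Formula: Required rate = Remaining points / Days left
Remaining = 290 - 257 = 33 points
Required rate = 33 / 8 = 4.13 points/day

4.13 points/day


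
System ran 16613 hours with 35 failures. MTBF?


Formula: MTBF = Total operating time / Number of failures
MTBF = 16613 / 35
MTBF = 474.66 hours

474.66 hours


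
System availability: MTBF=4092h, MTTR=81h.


Availability = MTBF / (MTBF + MTTR)
Availability = 4092 / (4092 + 81)
Availability = 4092 / 4173
Availability = 98.059%

98.059%


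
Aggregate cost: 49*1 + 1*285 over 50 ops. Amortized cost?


Formula: Amortized cost = Total cost / Operations
Total cost = (49 * 1) + (1 * 285)
Total cost = 49 + 285 = 334
Amortized = 334 / 50 = 6.68

6.68


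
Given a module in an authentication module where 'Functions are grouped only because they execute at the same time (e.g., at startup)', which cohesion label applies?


Reasoning: Related by timing only
Type: Temporal cohesion

Temporal cohesion


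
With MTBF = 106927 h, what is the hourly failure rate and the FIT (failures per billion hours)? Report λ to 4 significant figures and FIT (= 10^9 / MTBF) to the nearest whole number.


Formula: λ = 1 / MTBF; FIT = λ × 1e9 = 1e9 / MTBF
λ = 1 / 106927 ≈ 9.352e-06 failures/hour
FIT = 1e9 / 106927 ≈ 9352 failures per 1e9 hours (nearest whole number)

λ = 9.352e-06 /h, FIT = 9352


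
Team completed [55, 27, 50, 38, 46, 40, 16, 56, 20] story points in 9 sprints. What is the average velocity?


Formula: Avg velocity = Total points / Number of sprints
Points: [55, 27, 50, 38, 46, 40, 16, 56, 20]
Sum = 55 + 27 + 50 + 38 + 46 + 40 + 16 + 56 + 20 = 348
Avg velocity = 348 / 9 = 38.67 points/sprint

38.67 points/sprint


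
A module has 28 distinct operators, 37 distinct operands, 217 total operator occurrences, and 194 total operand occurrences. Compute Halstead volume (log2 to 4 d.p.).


Formula: V = N * log2(η), where N = N1 + N2 and η = η1 + η2
η = 28 + 37 = 65
N = 217 + 194 = 411
log2(65) ≈ 6.0224
V = 411 * 6.0224 = 2475.21

2475.21


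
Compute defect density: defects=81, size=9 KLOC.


Defect density = defects / KLOC
Defect density = 81 / 9
Defect density = 9.0 defects/KLOC

9.0 defects/KLOC


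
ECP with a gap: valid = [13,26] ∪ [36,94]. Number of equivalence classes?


Valid ranges: [13,26] and [36,94]
Class 1: x < 13 — invalid
Class 2: 13 ≤ x ≤ 26 — valid
Class 3: 26 < x < 36 — invalid (gap between ranges)
Class 4: 36 ≤ x ≤ 94 — valid
Class 5: x > 94 — invalid
Total equivalence classes: 5

5 equivalence classes


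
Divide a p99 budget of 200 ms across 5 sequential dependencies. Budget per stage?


Formula: per_stage = total_budget / stages
per_stage = 200 / 5
per_stage = 40.0 ms

40.0 ms


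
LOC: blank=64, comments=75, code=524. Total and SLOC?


Total LOC = blank + comment + code
Total LOC = 64 + 75 + 524 = 663
SLOC (source only) = code = 524

Total LOC: 663, SLOC: 524


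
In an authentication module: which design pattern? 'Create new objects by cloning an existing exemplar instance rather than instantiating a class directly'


This matches the Prototype pattern

Prototype


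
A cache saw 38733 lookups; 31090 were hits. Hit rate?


Formula: hit rate = hits / (hits + misses) * 100
hit rate = 31090 / (31090 + 7643) * 100
hit rate = 31090 / 38733 * 100
hit rate = 80.27%

80.27%


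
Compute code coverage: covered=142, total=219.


Coverage = covered / total * 100
Coverage = 142 / 219 * 100
Coverage = 64.84%

64.84%


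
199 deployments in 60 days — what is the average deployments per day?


Formula: deployments per day = releases / days
= 199 / 60
= 3.317 deploys/day
(equivalently, 23.22 deploys/week)

3.317 deploys/day


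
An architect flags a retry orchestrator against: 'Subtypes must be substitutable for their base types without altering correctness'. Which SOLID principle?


This describes the Liskov Substitution Principle (LSP)

Liskov Substitution Principle (LSP)


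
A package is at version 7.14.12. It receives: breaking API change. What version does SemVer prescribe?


Current: 7.14.12
Change category: 'breaking API change' → major bump
SemVer rule: major bump → increment MAJOR, reset MINOR and PATCH to 0
New: 8.0.0

8.0.0


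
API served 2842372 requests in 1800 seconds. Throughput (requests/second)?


Formula: throughput = requests / seconds
throughput = 2842372 / 1800
throughput = 1579.1 requests/second

1579.1 requests/second


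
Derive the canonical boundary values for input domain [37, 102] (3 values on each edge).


Range: [37, 102]
Boundaries: just below min, min, min+1, max-1, max, just above max
Values: [36, 37, 38, 101, 102, 103]

[36, 37, 38, 101, 102, 103]


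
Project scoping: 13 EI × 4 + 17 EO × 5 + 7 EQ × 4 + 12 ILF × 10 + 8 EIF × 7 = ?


UFP = EI*4 + EO*5 + EQ*4 + ILF*10 + EIF*7
UFP = 13*4 + 17*5 + 7*4 + 12*10 + 8*7
UFP = 52 + 85 + 28 + 120 + 56
UFP = 341

341


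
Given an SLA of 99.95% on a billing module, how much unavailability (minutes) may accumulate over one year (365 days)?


Formula: allowed downtime = period * (100 - SLA) / 100
Period (year (365 days)) = 525600 minutes
Unavailability fraction = (100 - 99.95) / 100
Allowed downtime = 525600 * (100 - 99.95) / 100
Allowed downtime = 262.8 minutes

262.8 minutes


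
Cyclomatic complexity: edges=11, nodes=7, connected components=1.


Formula: V(G) = E - N + 2P
V(G) = 11 - 7 + 2*1
V(G) = 4 + 2
V(G) = 6

6


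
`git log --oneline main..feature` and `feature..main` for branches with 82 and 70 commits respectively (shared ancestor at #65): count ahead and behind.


Common ancestor: commit #65
feature commits after divergence: 82 - 65 = 17
main commits after divergence: 70 - 65 = 5
feature is 17 commits ahead of main
main is 5 commits ahead of feature

feature ahead: 17, main ahead: 5


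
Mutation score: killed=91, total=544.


Mutation score = killed / total * 100
Mutation score = 91 / 544 * 100
Mutation score = 16.73%

16.73%


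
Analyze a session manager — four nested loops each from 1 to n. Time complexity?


Reasoning: four levels of nesting
Complexity: O(n^4)

O(n^4)


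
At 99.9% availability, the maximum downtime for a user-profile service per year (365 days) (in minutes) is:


Formula: allowed downtime = period * (100 - SLA) / 100
Period (year (365 days)) = 525600 minutes
Unavailability fraction = (100 - 99.9) / 100
Allowed downtime = 525600 * (100 - 99.9) / 100
Allowed downtime = 525.6 minutes

525.6 minutes


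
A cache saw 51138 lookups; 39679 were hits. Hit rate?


Formula: hit rate = hits / (hits + misses) * 100
hit rate = 39679 / (39679 + 11459) * 100
hit rate = 39679 / 51138 * 100
hit rate = 77.59%

77.59%


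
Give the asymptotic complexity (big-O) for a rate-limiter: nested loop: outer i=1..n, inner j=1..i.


Reasoning: triangle: n(n+1)/2 ~ n^2/2
Complexity: O(n^2)

O(n^2)


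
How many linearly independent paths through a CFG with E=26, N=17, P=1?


Formula: V(G) = E - N + 2P
V(G) = 26 - 17 + 2*1
V(G) = 9 + 2
V(G) = 11

11


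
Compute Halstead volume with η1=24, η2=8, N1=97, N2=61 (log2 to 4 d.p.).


Formula: V = N * log2(η), where N = N1 + N2 and η = η1 + η2
η = 24 + 8 = 32
N = 97 + 61 = 158
log2(32) ≈ 5.0000
V = 158 * 5.0000 = 790.00

790.00


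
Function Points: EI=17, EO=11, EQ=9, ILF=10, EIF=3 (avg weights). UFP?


UFP = EI*4 + EO*5 + EQ*4 + ILF*10 + EIF*7
UFP = 17*4 + 11*5 + 9*4 + 10*10 + 3*7
UFP = 68 + 55 + 36 + 100 + 21
UFP = 280

280


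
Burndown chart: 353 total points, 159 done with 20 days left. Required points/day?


Formula: Required rate = Remaining points / Days left
Remaining = 353 - 159 = 194 points
Required rate = 194 / 20 = 9.7 points/day

9.7 points/day


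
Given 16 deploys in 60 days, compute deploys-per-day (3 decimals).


Formula: deployments per day = releases / days
= 16 / 60
= 0.267 deploys/day
(equivalently, 1.87 deploys/week)

0.267 deploys/day


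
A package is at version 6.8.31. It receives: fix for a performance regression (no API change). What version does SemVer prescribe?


Current: 6.8.31
Change category: 'fix for a performance regression (no API change)' → patch bump
SemVer rule: patch bump → increment PATCH (MAJOR and MINOR unchanged)
New: 6.8.32

6.8.32


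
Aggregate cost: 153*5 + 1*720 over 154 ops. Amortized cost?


Formula: Amortized cost = Total cost / Operations
Total cost = (153 * 5) + (1 * 720)
Total cost = 765 + 720 = 1485
Amortized = 1485 / 154 = 9.6429

9.6429


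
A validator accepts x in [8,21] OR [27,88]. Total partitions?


Valid ranges: [8,21] and [27,88]
Class 1: x < 8 — invalid
Class 2: 8 ≤ x ≤ 21 — valid
Class 3: 21 < x < 27 — invalid (gap between ranges)
Class 4: 27 ≤ x ≤ 88 — valid
Class 5: x > 88 — invalid
Total equivalence classes: 5

5 equivalence classes


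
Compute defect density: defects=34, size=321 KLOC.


Defect density = defects / KLOC
Defect density = 34 / 321
Defect density = 0.106 defects/KLOC

0.106 defects/KLOC


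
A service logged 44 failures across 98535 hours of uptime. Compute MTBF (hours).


Formula: MTBF = Total operating time / Number of failures
MTBF = 98535 / 44
MTBF = 2239.43 hours

2239.43 hours


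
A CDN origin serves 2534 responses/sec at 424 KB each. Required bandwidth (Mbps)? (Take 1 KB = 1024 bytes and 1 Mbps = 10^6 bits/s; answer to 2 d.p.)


Formula: Mbps = payload_bytes * RPS * 8 / 1e6
Payload per request = 424 KB = 424 * 1024 = 434176 bytes
Total bytes/sec = 434176 * 2534 = 1100201984
Total bits/sec = 1100201984 * 8 = 8801615872
Mbps = 8801615872 / 1e6 = 8801.62

8801.62 Mbps


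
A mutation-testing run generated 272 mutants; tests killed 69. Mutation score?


Mutation score = killed / total * 100
Mutation score = 69 / 272 * 100
Mutation score = 25.37%

25.37%


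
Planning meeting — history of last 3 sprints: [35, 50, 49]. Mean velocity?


Formula: Avg velocity = Total points / Number of sprints
Points: [35, 50, 49]
Sum = 35 + 50 + 49 = 134
Avg velocity = 134 / 3 = 44.67 points/sprint

44.67 points/sprint


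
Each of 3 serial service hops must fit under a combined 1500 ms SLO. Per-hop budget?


Formula: per_stage = total_budget / stages
per_stage = 1500 / 3
per_stage = 500.0 ms

500.0 ms


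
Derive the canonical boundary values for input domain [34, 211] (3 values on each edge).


Range: [34, 211]
Boundaries: just below min, min, min+1, max-1, max, just above max
Values: [33, 34, 35, 210, 211, 212]

[33, 34, 35, 210, 211, 212]


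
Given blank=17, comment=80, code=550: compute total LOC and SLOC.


Total LOC = blank + comment + code
Total LOC = 17 + 80 + 550 = 647
SLOC (source only) = code = 550

Total LOC: 647, SLOC: 550


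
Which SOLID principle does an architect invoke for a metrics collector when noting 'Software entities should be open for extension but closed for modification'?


This describes the Open/Closed Principle (OCP)

Open/Closed Principle (OCP)


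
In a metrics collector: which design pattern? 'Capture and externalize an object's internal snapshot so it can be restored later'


This matches the Memento pattern

Memento


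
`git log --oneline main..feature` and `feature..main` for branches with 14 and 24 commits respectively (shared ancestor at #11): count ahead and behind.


Common ancestor: commit #11
feature commits after divergence: 14 - 11 = 3
main commits after divergence: 24 - 11 = 13
feature is 3 commits ahead of main
main is 13 commits ahead of feature

feature ahead: 3, main ahead: 13


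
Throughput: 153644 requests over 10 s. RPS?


Formula: throughput = requests / seconds
throughput = 153644 / 10
throughput = 15364.4 requests/second

15364.4 requests/second


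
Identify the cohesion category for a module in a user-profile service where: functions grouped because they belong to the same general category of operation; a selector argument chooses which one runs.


Reasoning: Grouped by category of activity, not by data or sequence
Type: Logical cohesion

Logical cohesion


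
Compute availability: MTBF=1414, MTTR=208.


Availability = MTBF / (MTBF + MTTR)
Availability = 1414 / (1414 + 208)
Availability = 1414 / 1622
Availability = 87.1763%

87.1763%


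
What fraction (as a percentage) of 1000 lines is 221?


Coverage = covered / total * 100
Coverage = 221 / 1000 * 100
Coverage = 22.1%

22.1%


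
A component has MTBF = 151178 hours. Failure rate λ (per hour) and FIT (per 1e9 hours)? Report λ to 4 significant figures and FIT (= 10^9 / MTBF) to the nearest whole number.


Formula: λ = 1 / MTBF; FIT = λ × 1e9 = 1e9 / MTBF
λ = 1 / 151178 ≈ 6.615e-06 failures/hour
FIT = 1e9 / 151178 ≈ 6615 failures per 1e9 hours (nearest whole number)

λ = 6.615e-06 /h, FIT = 6615


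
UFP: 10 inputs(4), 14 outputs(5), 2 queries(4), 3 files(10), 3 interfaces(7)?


UFP = EI*4 + EO*5 + EQ*4 + ILF*10 + EIF*7
UFP = 10*4 + 14*5 + 2*4 + 3*10 + 3*7
UFP = 40 + 70 + 8 + 30 + 21
UFP = 169

169


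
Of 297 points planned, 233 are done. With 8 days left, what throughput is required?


Formula: Required rate = Remaining points / Days left
Remaining = 297 - 233 = 64 points
Required rate = 64 / 8 = 8.0 points/day

8.0 points/day


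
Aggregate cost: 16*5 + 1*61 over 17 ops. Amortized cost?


Formula: Amortized cost = Total cost / Operations
Total cost = (16 * 5) + (1 * 61)
Total cost = 80 + 61 = 141
Amortized = 141 / 17 = 8.2941

8.2941


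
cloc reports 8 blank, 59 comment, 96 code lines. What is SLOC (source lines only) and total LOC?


Total LOC = blank + comment + code
Total LOC = 8 + 59 + 96 = 163
SLOC (source only) = code = 96

Total LOC: 163, SLOC: 96


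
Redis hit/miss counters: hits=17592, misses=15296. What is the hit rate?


Formula: hit rate = hits / (hits + misses) * 100
hit rate = 17592 / (17592 + 15296) * 100
hit rate = 17592 / 32888 * 100
hit rate = 53.49%

53.49%


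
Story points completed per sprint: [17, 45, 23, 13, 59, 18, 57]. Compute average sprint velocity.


Formula: Avg velocity = Total points / Number of sprints
Points: [17, 45, 23, 13, 59, 18, 57]
Sum = 17 + 45 + 23 + 13 + 59 + 18 + 57 = 232
Avg velocity = 232 / 7 = 33.14 points/sprint

33.14 points/sprint


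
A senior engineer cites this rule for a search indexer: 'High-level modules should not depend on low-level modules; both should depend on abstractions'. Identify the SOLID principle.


This describes the Dependency Inversion Principle (DIP)

Dependency Inversion Principle (DIP)


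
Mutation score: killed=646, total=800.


Mutation score = killed / total * 100
Mutation score = 646 / 800 * 100
Mutation score = 80.75%

80.75%


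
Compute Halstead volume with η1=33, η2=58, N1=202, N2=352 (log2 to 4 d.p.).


Formula: V = N * log2(η), where N = N1 + N2 and η = η1 + η2
η = 33 + 58 = 91
N = 202 + 352 = 554
log2(91) ≈ 6.5078
V = 554 * 6.5078 = 3605.32

3605.32


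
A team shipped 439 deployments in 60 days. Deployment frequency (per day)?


Formula: deployments per day = releases / days
= 439 / 60
= 7.317 deploys/day
(equivalently, 51.22 deploys/week)

7.317 deploys/day


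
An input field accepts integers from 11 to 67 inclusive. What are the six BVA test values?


Range: [11, 67]
Boundaries: just below min, min, min+1, max-1, max, just above max
Values: [10, 11, 12, 66, 67, 68]

[10, 11, 12, 66, 67, 68]


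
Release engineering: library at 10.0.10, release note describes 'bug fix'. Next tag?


Current: 10.0.10
Change category: 'bug fix' → patch bump
SemVer rule: patch bump → increment PATCH (MAJOR and MINOR unchanged)
New: 10.0.11

10.0.11


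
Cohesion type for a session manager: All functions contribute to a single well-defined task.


Reasoning: Best: single purpose
Type: Functional cohesion

Functional cohesion


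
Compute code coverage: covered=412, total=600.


Coverage = covered / total * 100
Coverage = 412 / 600 * 100
Coverage = 68.67%

68.67%


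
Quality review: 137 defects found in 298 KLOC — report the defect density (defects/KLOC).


Defect density = defects / KLOC
Defect density = 137 / 298
Defect density = 0.46 defects/KLOC

0.46 defects/KLOC


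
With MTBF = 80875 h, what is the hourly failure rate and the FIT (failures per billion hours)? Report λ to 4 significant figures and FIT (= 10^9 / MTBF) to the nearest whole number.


Formula: λ = 1 / MTBF; FIT = λ × 1e9 = 1e9 / MTBF
λ = 1 / 80875 ≈ 1.236e-05 failures/hour
FIT = 1e9 / 80875 ≈ 12365 failures per 1e9 hours (nearest whole number)

λ = 1.236e-05 /h, FIT = 12365


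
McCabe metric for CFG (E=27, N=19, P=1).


Formula: V(G) = E - N + 2P
V(G) = 27 - 19 + 2*1
V(G) = 8 + 2
V(G) = 10

10


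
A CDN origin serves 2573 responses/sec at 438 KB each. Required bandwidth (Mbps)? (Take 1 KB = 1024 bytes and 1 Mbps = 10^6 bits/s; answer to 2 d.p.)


Formula: Mbps = payload_bytes * RPS * 8 / 1e6
Payload per request = 438 KB = 438 * 1024 = 448512 bytes
Total bytes/sec = 448512 * 2573 = 1154021376
Total bits/sec = 1154021376 * 8 = 9232171008
Mbps = 9232171008 / 1e6 = 9232.17

9232.17 Mbps


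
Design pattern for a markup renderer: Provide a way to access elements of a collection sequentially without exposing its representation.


This matches the Iterator pattern

Iterator


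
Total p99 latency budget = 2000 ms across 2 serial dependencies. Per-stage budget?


Formula: per_stage = total_budget / stages
per_stage = 2000 / 2
per_stage = 1000.0 ms

1000.0 ms


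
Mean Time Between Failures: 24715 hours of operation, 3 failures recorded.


Formula: MTBF = Total operating time / Number of failures
MTBF = 24715 / 3
MTBF = 8238.33 hours

8238.33 hours
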